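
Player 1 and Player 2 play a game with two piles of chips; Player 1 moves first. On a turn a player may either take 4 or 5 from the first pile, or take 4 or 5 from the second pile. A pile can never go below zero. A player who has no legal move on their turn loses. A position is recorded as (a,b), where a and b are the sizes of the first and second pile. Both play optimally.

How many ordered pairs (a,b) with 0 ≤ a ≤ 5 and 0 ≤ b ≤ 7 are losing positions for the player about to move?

24

Work bottom-up. With no move the player to move loses. Otherwise the position is W if at least one move leads to an L position for the opponent, and L if every move leads to a W.
Every move lowers a or b (never raises either), so fill the grid row by row in increasing a, and left to right within a row: each cell's successors are then already labelled.
      b=0  b=1  b=2  b=3  b=4  b=5  b=6  b=7
a=0:    L    L    L    L    W    W    W    W
a=1:    L    L    L    L    W    W    W    W
a=2:    L    L    L    L    W    W    W    W
a=3:    L    L    L    L    W    W    W    W
a=4:    W    W    W    W    L    L    L    L
a=5:    W    W    W    W    L    L    L    L
Cells with no legal move (terminal, hence L): (0,0), (0,1), (0,2), (0,3), (1,0), (1,1), (1,2), (1,3), (2,0), (2,1), (2,2), (2,3), (3,0), (3,1), (3,2), (3,3).
The remaining L cells, each justified by listing all of its moves:
(4,4): →(0,4)(W), (4,0)(W) — all W, so L
(4,5): →(0,5)(W), (4,1)(W), (4,0)(W) — all W, so L
(4,6): →(0,6)(W), (4,2)(W), (4,1)(W) — all W, so L
(4,7): →(0,7)(W), (4,3)(W), (4,2)(W) — all W, so L
(5,4): →(1,4)(W), (0,4)(W), (5,0)(W) — all W, so L
(5,5): →(1,5)(W), (0,5)(W), (5,1)(W), (5,0)(W) — all W, so L
(5,6): →(1,6)(W), (0,6)(W), (5,2)(W), (5,1)(W) — all W, so L
(5,7): →(1,7)(W), (0,7)(W), (5,3)(W), (5,2)(W) — all W, so L
Every other cell has at least one move into one of the L cells above, so it is W.
L cells per row: a=0: 4, a=1: 4, a=2: 4, a=3: 4, a=4: 4, a=5: 4; total 24.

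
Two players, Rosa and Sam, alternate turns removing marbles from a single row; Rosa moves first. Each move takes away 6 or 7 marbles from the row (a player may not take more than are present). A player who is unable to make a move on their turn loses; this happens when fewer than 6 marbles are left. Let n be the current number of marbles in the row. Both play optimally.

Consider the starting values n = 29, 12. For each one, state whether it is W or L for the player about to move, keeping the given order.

29: L, 12: W

Work bottom-up. With no move the player to move loses. Otherwise the position is W if at least one move leads to an L position for the opponent, and L if every move leads to a W.
n=0: no move → L
n=1: no move → L
n=2: no move → L
n=3: no move → L
n=4: no move → L
n=5: no move → L
n=6: reaches L-position 0 → W
n=7: reaches L-position 1 → W
n=8: reaches L-position 2 → W
n=9: reaches L-position 3 → W
n=10: reaches L-position 4 → W
n=11: reaches L-position 5 → W
n=12: reaches L-position 5 → W
n=13: only reaches 7(W), 6(W), all W → L
n=14: only reaches 8(W), 7(W), all W → L
n=15: only reaches 9(W), 8(W), all W → L
n=16: only reaches 10(W), 9(W), all W → L
n=17: only reaches 11(W), 10(W), all W → L
n=18: only reaches 12(W), 11(W), all W → L
n=19: reaches L-position 13 → W
n=20: reaches L-position 14 → W
n=21: reaches L-position 15 → W
n=22: reaches L-position 16 → W
n=23: reaches L-position 17 → W
n=24: reaches L-position 18 → W
n=25: reaches L-position 18 → W
n=26: only reaches 20(W), 19(W), all W → L
n=27: only reaches 21(W), 20(W), all W → L
n=28: only reaches 22(W), 21(W), all W → L
n=29: only reaches 23(W), 22(W), all W → L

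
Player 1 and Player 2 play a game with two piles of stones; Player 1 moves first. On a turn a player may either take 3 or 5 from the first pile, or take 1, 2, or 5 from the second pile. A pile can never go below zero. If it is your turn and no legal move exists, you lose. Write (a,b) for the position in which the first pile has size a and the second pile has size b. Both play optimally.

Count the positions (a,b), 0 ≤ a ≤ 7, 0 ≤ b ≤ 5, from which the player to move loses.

Positions with no move are L. A position that does have a move is losing for the player to move precisely when every available move leads to a winning position for the opponent. Fill in the labels:
Every move lowers a or b (never raises either), so fill the grid row by row in increasing a, and left to right within a row: each cell's successors are then already labelled.
      b=0  b=1  b=2  b=3  b=4  b=5
a=0:    L    W    W    L    W    W
a=1:    L    W    W    L    W    W
a=2:    L    W    W    L    W    W
a=3:    W    L    W    W    L    W
a=4:    W    L    W    W    L    W
a=5:    W    L    W    W    L    W
a=6:    W    W    L    W    W    L
a=7:    W    W    L    W    W    L
Cells with no legal move (terminal, hence L): (0,0), (1,0), (2,0).
The remaining L cells, each justified by listing all of its moves:
(0,3): →(0,2)(W), (0,1)(W) — all W, so L
(1,3): →(1,2)(W), (1,1)(W) — all W, so L
(2,3): →(2,2)(W), (2,1)(W) — all W, so L
(3,1): →(0,1)(W), (3,0)(W) — all W, so L
(3,4): →(0,4)(W), (3,3)(W), (3,2)(W) — all W, so L
(4,1): →(1,1)(W), (4,0)(W) — all W, so L
(4,4): →(1,4)(W), (4,3)(W), (4,2)(W) — all W, so L
(5,1): →(2,1)(W), (0,1)(W), (5,0)(W) — all W, so L
(5,4): →(2,4)(W), (0,4)(W), (5,3)(W), (5,2)(W) — all W, so L
(6,2): →(3,2)(W), (1,2)(W), (6,1)(W), (6,0)(W) — all W, so L
(6,5): →(3,5)(W), (1,5)(W), (6,4)(W), (6,3)(W), (6,0)(W) — all W, so L
(7,2): →(4,2)(W), (2,2)(W), (7,1)(W), (7,0)(W) — all W, so L
(7,5): →(4,5)(W), (2,5)(W), (7,4)(W), (7,3)(W), (7,0)(W) — all W, so L
Every other cell has at least one move into one of the L cells above, so it is W.
L cells per row: a=0: 2, a=1: 2, a=2: 2, a=3: 2, a=4: 2, a=5: 2, a=6: 2, a=7: 2; total 16.

16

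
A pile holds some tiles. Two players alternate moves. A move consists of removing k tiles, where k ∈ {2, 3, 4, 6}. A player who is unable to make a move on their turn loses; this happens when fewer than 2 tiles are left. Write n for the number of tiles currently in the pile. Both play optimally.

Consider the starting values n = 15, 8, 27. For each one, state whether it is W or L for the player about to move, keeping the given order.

15: W, 8: L, 27: W

Classify positions by backward induction: terminal positions (no move available) are L. From any other position, the mover wins iff some move reaches an L.
n=0: no move → L
n=1: no move → L
n=2: can move to 0, which is L ⇒ W
n=3: can move to 1, which is L ⇒ W
n=4: can move to 1, which is L ⇒ W
n=5: can move to 1, which is L ⇒ W
n=6: can move to 0, which is L ⇒ W
n=7: can move to 1, which is L ⇒ W
n=8: moves to 6(W), 5(W), 4(W), 2(W); every one is W ⇒ L
n=9: moves to 7(W), 6(W), 5(W), 3(W); every one is W ⇒ L
n=10: can move to 8, which is L ⇒ W
n=11: can move to 9, which is L ⇒ W
n=12: can move to 9, which is L ⇒ W
n=13: can move to 9, which is L ⇒ W
n=14: can move to 8, which is L ⇒ W
n=15: can move to 9, which is L ⇒ W
n=16: moves to 14(W), 13(W), 12(W), 10(W); every one is W ⇒ L
n=17: moves to 15(W), 14(W), 13(W), 11(W); every one is W ⇒ L
n=18: can move to 16, which is L ⇒ W
n=19: can move to 17, which is L ⇒ W
n=20: can move to 17, which is L ⇒ W
n=21: can move to 17, which is L ⇒ W
n=22: can move to 16, which is L ⇒ W
n=23: can move to 17, which is L ⇒ W
n=24: moves to 22(W), 21(W), 20(W), 18(W); every one is W ⇒ L
n=25: moves to 23(W), 22(W), 21(W), 19(W); every one is W ⇒ L
n=26: can move to 24, which is L ⇒ W
n=27: can move to 25, which is L ⇒ W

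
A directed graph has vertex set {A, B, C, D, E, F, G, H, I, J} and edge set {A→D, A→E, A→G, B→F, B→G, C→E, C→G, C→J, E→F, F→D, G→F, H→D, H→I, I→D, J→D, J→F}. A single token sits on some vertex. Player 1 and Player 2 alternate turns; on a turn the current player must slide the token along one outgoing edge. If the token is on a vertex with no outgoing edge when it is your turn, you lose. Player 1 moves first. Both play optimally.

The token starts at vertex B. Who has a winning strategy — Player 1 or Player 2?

Player 1 wins.

Work bottom-up. With no move the player to move loses. Otherwise the position is W if at least one move leads to an L position for the opponent, and L if every move leads to a W.
Every edge goes from a vertex to one that appears earlier in the order D, F, I, E, G, A, J, H, C, B, so processing vertices in that order labels each vertex after all of its successors.
D: no outgoing edge → L
F: →D(L), so W
I: →D(L), so W
E: →F(W) only, which is W, so L
G: →F(W) only, which is W, so L
A: →G(L), so W
J: →D(L), so W
H: →D(L), so W
C: →G(L), so W
B: →G(L), so W
From B Player 1 can move to G, reaching an L position.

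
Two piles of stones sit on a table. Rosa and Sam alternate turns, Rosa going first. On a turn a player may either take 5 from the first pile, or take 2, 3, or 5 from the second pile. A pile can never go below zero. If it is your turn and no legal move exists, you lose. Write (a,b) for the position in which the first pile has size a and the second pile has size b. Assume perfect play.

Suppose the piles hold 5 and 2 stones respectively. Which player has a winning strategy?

Sam wins.

Compute win/loss labels from the base case upward. A position with no move is L. Any other position is W if it can reach an L in one move, else L.
No move ever increases a pile, so every position that can arise here has a ≤ 5 and b ≤ 2; it is enough to label the cells with 0 ≤ a ≤ 5 and 0 ≤ b ≤ 2.
Every move lowers a or b (never raises either), so fill the grid row by row in increasing a, and left to right within a row: each cell's successors are then already labelled.
      b=0  b=1  b=2
a=0:    L    L    W
a=1:    L    L    W
a=2:    L    L    W
a=3:    L    L    W
a=4:    L    L    W
a=5:    W    W    L
Cells with no legal move (terminal, hence L): (0,0), (0,1), (1,0), (1,1), (2,0), (2,1), (3,0), (3,1), (4,0), (4,1).
The remaining L cells, each justified by listing all of its moves:
(5,2): moves to (0,2)(W), (5,0)(W); every one is W ⇒ L
Every other cell has at least one move into one of the L cells above, so it is W.
The starting position (5,2) is L: whatever Rosa does, the opponent receives a W position.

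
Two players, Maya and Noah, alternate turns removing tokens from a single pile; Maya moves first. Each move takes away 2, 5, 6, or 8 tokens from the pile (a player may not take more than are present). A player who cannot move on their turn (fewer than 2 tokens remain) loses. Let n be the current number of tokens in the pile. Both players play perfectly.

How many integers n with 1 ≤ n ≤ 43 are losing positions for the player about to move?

Classify positions by backward induction: terminal positions (no move available) are L. From any other position, the mover wins iff some move reaches an L.
n=0: no move → L
n=1: no move → L
n=2: W (go to 0, an L position)
n=3: W (go to 1, an L position)
n=4: L (sole option 2(W) is W)
n=5: W (go to 0, an L position)
n=6: W (go to 4, an L position)
n=7: W (go to 1, an L position)
n=8: W (go to 0, an L position)
n=9: W (go to 4, an L position)
n=10: W (go to 4, an L position)
n=11: L (options 9(W), 6(W), 5(W), 3(W) are all W)
n=12: W (go to 4, an L position)
n=13: W (go to 11, an L position)
n=14: L (options 12(W), 9(W), 8(W), 6(W) are all W)
n=15: L (options 13(W), 10(W), 9(W), 7(W) are all W)
n=16: W (go to 14, an L position)
n=17: W (go to 15, an L position)
n=18: L (options 16(W), 13(W), 12(W), 10(W) are all W)
n=19: W (go to 14, an L position)
n=20: W (go to 18, an L position)
n=21: W (go to 15, an L position)
n=22: W (go to 14, an L position)
n=23: W (go to 18, an L position)
n=24: W (go to 18, an L position)
n=25: L (options 23(W), 20(W), 19(W), 17(W) are all W)
n=26: W (go to 18, an L position)
n=27: W (go to 25, an L position)
n=28: L (options 26(W), 23(W), 22(W), 20(W) are all W)
n=29: L (options 27(W), 24(W), 23(W), 21(W) are all W)
n=30: W (go to 28, an L position)
n=31: W (go to 29, an L position)
n=32: L (options 30(W), 27(W), 26(W), 24(W) are all W)
n=33: W (go to 28, an L position)
n=34: W (go to 32, an L position)
n=35: W (go to 29, an L position)
n=36: W (go to 28, an L position)
n=37: W (go to 32, an L position)
n=38: W (go to 32, an L position)
n=39: L (options 37(W), 34(W), 33(W), 31(W) are all W)
n=40: W (go to 32, an L position)
n=41: W (go to 39, an L position)
n=42: L (options 40(W), 37(W), 36(W), 34(W) are all W)
n=43: L (options 41(W), 38(W), 37(W), 35(W) are all W)
L entries with 1 ≤ n ≤ 43 (n=0 is outside the asked range and is not counted): n = 1, 4, 11, 14, 15, 18, 25, 28, 29, 32, 39, 42, 43; that makes 13.

13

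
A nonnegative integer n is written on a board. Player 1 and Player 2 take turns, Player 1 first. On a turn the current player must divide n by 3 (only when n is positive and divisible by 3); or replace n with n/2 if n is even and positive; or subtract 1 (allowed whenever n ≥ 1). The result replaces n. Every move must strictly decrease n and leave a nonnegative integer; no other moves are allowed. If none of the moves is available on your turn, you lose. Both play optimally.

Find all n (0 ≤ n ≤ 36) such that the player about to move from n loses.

0, 2, 5, 7, 9, 11, 13, 16, 19, 23, 25, 28, 30, 34, 36

Classify positions by backward induction: terminal positions (no move available) are L. From any other position, the mover wins iff some move reaches an L.
n=0: no move → L
n=1: reaches L-position 0 → W
n=2: only reaches 1(W), which is W → L
n=3: reaches L-position 2 → W
n=4: reaches L-position 2 → W
n=5: only reaches 4(W), which is W → L
n=6: reaches L-position 2 → W
n=7: only reaches 6(W), which is W → L
n=8: reaches L-position 7 → W
n=9: only reaches 3(W), 8(W), all W → L
n=10: reaches L-position 5 → W
n=11: only reaches 10(W), which is W → L
n=12: reaches L-position 11 → W
n=13: only reaches 12(W), which is W → L
n=14: reaches L-position 7 → W
n=15: reaches L-position 5 → W
n=16: only reaches 8(W), 15(W), all W → L
n=17: reaches L-position 16 → W
n=18: reaches L-position 9 → W
n=19: only reaches 18(W), which is W → L
n=20: reaches L-position 19 → W
n=21: reaches L-position 7 → W
n=22: reaches L-position 11 → W
n=23: only reaches 22(W), which is W → L
n=24: reaches L-position 23 → W
n=25: only reaches 24(W), which is W → L
n=26: reaches L-position 13 → W
n=27: reaches L-position 9 → W
n=28: only reaches 14(W), 27(W), all W → L
n=29: reaches L-position 28 → W
n=30: only reaches 10(W), 15(W), 29(W), all W → L
n=31: reaches L-position 30 → W
n=32: reaches L-position 16 → W
n=33: reaches L-position 11 → W
n=34: only reaches 17(W), 33(W), all W → L
n=35: reaches L-position 34 → W
n=36: only reaches 12(W), 18(W), 35(W), all W → L
The losing starting values of n are exactly the entries labelled L in this table (15 of them).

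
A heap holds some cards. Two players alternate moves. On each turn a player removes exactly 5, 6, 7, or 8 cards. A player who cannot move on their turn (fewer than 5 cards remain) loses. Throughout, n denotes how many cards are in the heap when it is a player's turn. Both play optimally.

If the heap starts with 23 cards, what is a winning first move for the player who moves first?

Remove 6, leaving 17.

Label each position W (a win for the player to move) or L (a loss). A position with no legal move is L; any other position is W exactly when some move reaches an L, and L when every move reaches a W.
n=0: no move → L
n=1: no move → L
n=2: no move → L
n=3: no move → L
n=4: no move → L
n=5: can move to 0, which is L ⇒ W
n=6: can move to 1, which is L ⇒ W
n=7: can move to 2, which is L ⇒ W
n=8: can move to 3, which is L ⇒ W
n=9: can move to 4, which is L ⇒ W
n=10: can move to 4, which is L ⇒ W
n=11: can move to 4, which is L ⇒ W
n=12: can move to 4, which is L ⇒ W
n=13: moves to 8(W), 7(W), 6(W), 5(W); every one is W ⇒ L
n=14: moves to 9(W), 8(W), 7(W), 6(W); every one is W ⇒ L
n=15: moves to 10(W), 9(W), 8(W), 7(W); every one is W ⇒ L
n=16: moves to 11(W), 10(W), 9(W), 8(W); every one is W ⇒ L
n=17: moves to 12(W), 11(W), 10(W), 9(W); every one is W ⇒ L
n=18: can move to 13, which is L ⇒ W
n=19: can move to 14, which is L ⇒ W
n=20: can move to 15, which is L ⇒ W
n=21: can move to 16, which is L ⇒ W
n=22: can move to 17, which is L ⇒ W
n=23: can move to 17, which is L ⇒ W
From 23, the L positions reachable in one move are: 17, 16, 15. Any move reaching one of these is winning.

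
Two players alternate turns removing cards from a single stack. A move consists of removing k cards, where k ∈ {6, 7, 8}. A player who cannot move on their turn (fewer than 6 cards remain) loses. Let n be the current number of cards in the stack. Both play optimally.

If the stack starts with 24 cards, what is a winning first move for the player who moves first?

Remove 6, leaving 18.

Classify positions by backward induction: terminal positions (no move available) are L. From any other position, the mover wins iff some move reaches an L.
n=0: no move → L
n=1: no move → L
n=2: no move → L
n=3: no move → L
n=4: no move → L
n=5: no move → L
n=6: reaches L-position 0 → W
n=7: reaches L-position 1 → W
n=8: reaches L-position 2 → W
n=9: reaches L-position 3 → W
n=10: reaches L-position 4 → W
n=11: reaches L-position 5 → W
n=12: reaches L-position 5 → W
n=13: reaches L-position 5 → W
n=14: only reaches 8(W), 7(W), 6(W), all W → L
n=15: only reaches 9(W), 8(W), 7(W), all W → L
n=16: only reaches 10(W), 9(W), 8(W), all W → L
n=17: only reaches 11(W), 10(W), 9(W), all W → L
n=18: only reaches 12(W), 11(W), 10(W), all W → L
n=19: only reaches 13(W), 12(W), 11(W), all W → L
n=20: reaches L-position 14 → W
n=21: reaches L-position 15 → W
n=22: reaches L-position 16 → W
n=23: reaches L-position 17 → W
n=24: reaches L-position 18 → W
From 24, the L positions reachable in one move are: 18, 17, 16. Any move reaching one of these is winning.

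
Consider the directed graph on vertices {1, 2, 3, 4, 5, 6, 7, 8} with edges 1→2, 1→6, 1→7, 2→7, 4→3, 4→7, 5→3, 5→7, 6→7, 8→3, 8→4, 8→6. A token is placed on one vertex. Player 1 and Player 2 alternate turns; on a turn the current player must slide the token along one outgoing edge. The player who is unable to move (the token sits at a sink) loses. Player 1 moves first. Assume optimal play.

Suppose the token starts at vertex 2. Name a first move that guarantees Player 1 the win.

Move to 7.

Label each position W (a win for the player to move) or L (a loss). A position with no legal move is L; any other position is W exactly when some move reaches an L, and L when every move reaches a W.
Every edge goes from a vertex to one that appears earlier in the order 7, 3, 6, 2, 4, 8, 5, 1, so processing vertices in that order labels each vertex after all of its successors.
7: no outgoing edge → L
3: no outgoing edge → L
6: W (go to 7, an L position)
2: W (go to 7, an L position)
4: W (go to 3, an L position)
8: W (go to 3, an L position)
5: W (go to 3, an L position)
1: W (go to 7, an L position)
From 2, the L positions reachable in one move are: 7.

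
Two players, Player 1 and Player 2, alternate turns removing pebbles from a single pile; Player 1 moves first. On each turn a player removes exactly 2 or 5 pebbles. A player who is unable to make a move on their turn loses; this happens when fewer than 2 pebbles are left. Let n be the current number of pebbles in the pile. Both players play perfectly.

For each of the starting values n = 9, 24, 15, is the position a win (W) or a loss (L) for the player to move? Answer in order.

Use the standard recursion: the mover loses at a terminal position; elsewhere, the mover wins exactly when some move hands the opponent an L position.
n=0: no move → L
n=1: no move → L
n=2: can move to 0, which is L ⇒ W
n=3: can move to 1, which is L ⇒ W
n=4: the only move is to 2(W), a W ⇒ L
n=5: can move to 0, which is L ⇒ W
n=6: can move to 4, which is L ⇒ W
n=7: moves to 5(W), 2(W); every one is W ⇒ L
n=8: moves to 6(W), 3(W); every one is W ⇒ L
n=9: can move to 7, which is L ⇒ W
n=10: can move to 8, which is L ⇒ W
n=11: moves to 9(W), 6(W); every one is W ⇒ L
n=12: can move to 7, which is L ⇒ W
n=13: can move to 11, which is L ⇒ W
n=14: moves to 12(W), 9(W); every one is W ⇒ L
n=15: moves to 13(W), 10(W); every one is W ⇒ L
n=16: can move to 14, which is L ⇒ W
n=17: can move to 15, which is L ⇒ W
n=18: moves to 16(W), 13(W); every one is W ⇒ L
n=19: can move to 14, which is L ⇒ W
n=20: can move to 18, which is L ⇒ W
n=21: moves to 19(W), 16(W); every one is W ⇒ L
n=22: moves to 20(W), 17(W); every one is W ⇒ L
n=23: can move to 21, which is L ⇒ W
n=24: can move to 22, which is L ⇒ W

9: W, 24: W, 15: L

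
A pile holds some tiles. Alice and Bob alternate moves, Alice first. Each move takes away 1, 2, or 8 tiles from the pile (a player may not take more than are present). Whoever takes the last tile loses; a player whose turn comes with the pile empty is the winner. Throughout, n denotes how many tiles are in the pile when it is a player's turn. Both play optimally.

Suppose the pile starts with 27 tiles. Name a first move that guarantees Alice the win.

Remove 2, leaving 25.

Positions with no move are W. A position that does have a move is losing for the player to move precisely when every available move leads to a winning position for the opponent. Fill in the labels:
n=0: no move; the opponent has just taken the last tile and therefore loses → W
n=1: the only move is to 0(W), a W ⇒ L
n=2: can move to 1, which is L ⇒ W
n=3: can move to 1, which is L ⇒ W
n=4: moves to 3(W), 2(W); every one is W ⇒ L
n=5: can move to 4, which is L ⇒ W
n=6: can move to 4, which is L ⇒ W
n=7: moves to 6(W), 5(W); every one is W ⇒ L
n=8: can move to 7, which is L ⇒ W
n=9: can move to 7, which is L ⇒ W
n=10: moves to 9(W), 8(W), 2(W); every one is W ⇒ L
n=11: can move to 10, which is L ⇒ W
n=12: can move to 10, which is L ⇒ W
n=13: moves to 12(W), 11(W), 5(W); every one is W ⇒ L
n=14: can move to 13, which is L ⇒ W
n=15: can move to 13, which is L ⇒ W
n=16: moves to 15(W), 14(W), 8(W); every one is W ⇒ L
n=17: can move to 16, which is L ⇒ W
n=18: can move to 16, which is L ⇒ W
n=19: moves to 18(W), 17(W), 11(W); every one is W ⇒ L
n=20: can move to 19, which is L ⇒ W
n=21: can move to 19, which is L ⇒ W
n=22: moves to 21(W), 20(W), 14(W); every one is W ⇒ L
n=23: can move to 22, which is L ⇒ W
n=24: can move to 22, which is L ⇒ W
n=25: moves to 24(W), 23(W), 17(W); every one is W ⇒ L
n=26: can move to 25, which is L ⇒ W
n=27: can move to 25, which is L ⇒ W
From 27, the L positions reachable in one move are: 25, 19. Any move reaching one of these is winning.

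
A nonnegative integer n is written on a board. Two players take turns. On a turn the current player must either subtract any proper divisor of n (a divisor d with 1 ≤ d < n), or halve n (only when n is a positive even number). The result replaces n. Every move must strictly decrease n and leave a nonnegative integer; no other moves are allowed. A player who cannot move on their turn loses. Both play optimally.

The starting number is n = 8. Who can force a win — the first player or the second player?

The first player wins.

Positions with no move are L. A position that does have a move is losing for the player to move precisely when every available move leads to a winning position for the opponent. Fill in the labels:
n=0: no move → L
n=1: no move → L
n=2: can move to 1, which is L ⇒ W
n=3: the only move is to 2(W), a W ⇒ L
n=4: can move to 3, which is L ⇒ W
n=5: the only move is to 4(W), a W ⇒ L
n=6: can move to 3, which is L ⇒ W
n=7: the only move is to 6(W), a W ⇒ L
n=8: can move to 7, which is L ⇒ W
The starting position 8 is W: the player to move should move to 7, handing over an L position.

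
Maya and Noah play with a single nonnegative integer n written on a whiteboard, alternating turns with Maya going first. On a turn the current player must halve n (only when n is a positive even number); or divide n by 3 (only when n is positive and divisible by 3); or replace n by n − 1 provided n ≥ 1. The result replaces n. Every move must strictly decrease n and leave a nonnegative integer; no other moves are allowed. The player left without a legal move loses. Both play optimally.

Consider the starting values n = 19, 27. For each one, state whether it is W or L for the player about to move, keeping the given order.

Positions with no move are L. A position that does have a move is losing for the player to move precisely when every available move leads to a winning position for the opponent. Fill in the labels:
n=0: no move → L
n=1: →0(L), so W
n=2: →1(W) only, which is W, so L
n=3: →2(L), so W
n=4: →2(L), so W
n=5: →4(W) only, which is W, so L
n=6: →2(L), so W
n=7: →6(W) only, which is W, so L
n=8: →7(L), so W
n=9: →3(W), 8(W) — all W, so L
n=10: →5(L), so W
n=11: →10(W) only, which is W, so L
n=12: →11(L), so W
n=13: →12(W) only, which is W, so L
n=14: →7(L), so W
n=15: →5(L), so W
n=16: →8(W), 15(W) — all W, so L
n=17: →16(L), so W
n=18: →9(L), so W
n=19: →18(W) only, which is W, so L
n=20: →19(L), so W
n=21: →7(L), so W
n=22: →11(L), so W
n=23: →22(W) only, which is W, so L
n=24: →23(L), so W
n=25: →24(W) only, which is W, so L
n=26: →13(L), so W
n=27: →9(L), so W

19: L, 27: W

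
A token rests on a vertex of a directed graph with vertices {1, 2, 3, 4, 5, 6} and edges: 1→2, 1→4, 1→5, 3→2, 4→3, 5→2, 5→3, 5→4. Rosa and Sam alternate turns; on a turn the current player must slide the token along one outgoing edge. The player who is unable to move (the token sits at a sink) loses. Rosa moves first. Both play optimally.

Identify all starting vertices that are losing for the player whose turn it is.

Use the standard recursion: the mover loses at a terminal position; elsewhere, the mover wins exactly when some move hands the opponent an L position.
Every edge goes from a vertex to one that appears earlier in the order 2, 6, 3, 4, 5, 1, so processing vertices in that order labels each vertex after all of its successors.
2: no outgoing edge → L
6: no outgoing edge → L
3: reaches L-position 2 → W
4: only reaches 3(W), which is W → L
5: reaches L-position 4 → W
1: reaches L-position 4 → W
Reading off the rows marked L gives the requested list; there are 3 such vertices.

2, 4, 6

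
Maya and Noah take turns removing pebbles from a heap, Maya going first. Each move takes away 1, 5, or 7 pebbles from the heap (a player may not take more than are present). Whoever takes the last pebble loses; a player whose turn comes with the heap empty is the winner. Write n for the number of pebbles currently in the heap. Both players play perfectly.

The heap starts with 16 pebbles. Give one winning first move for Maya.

Remove 1, leaving 15.

Compute win/loss labels from the base case upward. A position with no move is W. Any other position is W if it can reach an L in one move, else L.
n=0: no move; the opponent has just taken the last pebble and therefore loses → W
n=1: L (sole option 0(W) is W)
n=2: W (go to 1, an L position)
n=3: L (sole option 2(W) is W)
n=4: W (go to 3, an L position)
n=5: L (options 4(W), 0(W) are all W)
n=6: W (go to 5, an L position)
n=7: L (options 6(W), 2(W), 0(W) are all W)
n=8: W (go to 7, an L position)
n=9: L (options 8(W), 4(W), 2(W) are all W)
n=10: W (go to 9, an L position)
n=11: L (options 10(W), 6(W), 4(W) are all W)
n=12: W (go to 11, an L position)
n=13: L (options 12(W), 8(W), 6(W) are all W)
n=14: W (go to 13, an L position)
n=15: L (options 14(W), 10(W), 8(W) are all W)
n=16: W (go to 15, an L position)
From 16, the L positions reachable in one move are: 15, 11, 9. Any move reaching one of these is winning.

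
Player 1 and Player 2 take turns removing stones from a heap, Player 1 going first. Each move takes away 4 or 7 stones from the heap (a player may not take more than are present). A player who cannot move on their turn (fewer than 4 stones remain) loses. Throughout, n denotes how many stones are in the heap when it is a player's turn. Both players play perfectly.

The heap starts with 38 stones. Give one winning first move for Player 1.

Build the W/L table. Terminal = L. A non-terminal position is W if it has a move to some L; otherwise it is L.
n=0: no move → L
n=1: no move → L
n=2: no move → L
n=3: no move → L
n=4: can move to 0, which is L ⇒ W
n=5: can move to 1, which is L ⇒ W
n=6: can move to 2, which is L ⇒ W
n=7: can move to 3, which is L ⇒ W
n=8: can move to 1, which is L ⇒ W
n=9: can move to 2, which is L ⇒ W
n=10: can move to 3, which is L ⇒ W
n=11: moves to 7(W), 4(W); every one is W ⇒ L
n=12: moves to 8(W), 5(W); every one is W ⇒ L
n=13: moves to 9(W), 6(W); every one is W ⇒ L
n=14: moves to 10(W), 7(W); every one is W ⇒ L
n=15: can move to 11, which is L ⇒ W
n=16: can move to 12, which is L ⇒ W
n=17: can move to 13, which is L ⇒ W
n=18: can move to 14, which is L ⇒ W
n=19: can move to 12, which is L ⇒ W
n=20: can move to 13, which is L ⇒ W
n=21: can move to 14, which is L ⇒ W
n=22: moves to 18(W), 15(W); every one is W ⇒ L
n=23: moves to 19(W), 16(W); every one is W ⇒ L
n=24: moves to 20(W), 17(W); every one is W ⇒ L
n=25: moves to 21(W), 18(W); every one is W ⇒ L
n=26: can move to 22, which is L ⇒ W
n=27: can move to 23, which is L ⇒ W
n=28: can move to 24, which is L ⇒ W
n=29: can move to 25, which is L ⇒ W
n=30: can move to 23, which is L ⇒ W
n=31: can move to 24, which is L ⇒ W
n=32: can move to 25, which is L ⇒ W
n=33: moves to 29(W), 26(W); every one is W ⇒ L
n=34: moves to 30(W), 27(W); every one is W ⇒ L
n=35: moves to 31(W), 28(W); every one is W ⇒ L
n=36: moves to 32(W), 29(W); every one is W ⇒ L
n=37: can move to 33, which is L ⇒ W
n=38: can move to 34, which is L ⇒ W
From 38, the L positions reachable in one move are: 34.

Remove 4, leaving 34.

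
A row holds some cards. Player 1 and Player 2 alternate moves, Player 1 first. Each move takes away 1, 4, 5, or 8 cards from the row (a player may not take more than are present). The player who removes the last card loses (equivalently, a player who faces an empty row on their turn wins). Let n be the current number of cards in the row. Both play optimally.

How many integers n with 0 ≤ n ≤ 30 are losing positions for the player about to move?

Positions with no move are W. A position that does have a move is losing for the player to move precisely when every available move leads to a winning position for the opponent. Fill in the labels:
n=0: no move; the opponent has just taken the last card and therefore loses → W
n=1: →0(W) only, which is W, so L
n=2: →1(L), so W
n=3: →2(W) only, which is W, so L
n=4: →3(L), so W
n=5: →1(L), so W
n=6: →1(L), so W
n=7: →3(L), so W
n=8: →3(L), so W
n=9: →1(L), so W
n=10: →9(W), 6(W), 5(W), 2(W) — all W, so L
n=11: →10(L), so W
n=12: →11(W), 8(W), 7(W), 4(W) — all W, so L
n=13: →12(L), so W
n=14: →10(L), so W
n=15: →10(L), so W
n=16: →12(L), so W
n=17: →12(L), so W
n=18: →10(L), so W
n=19: →18(W), 15(W), 14(W), 11(W) — all W, so L
n=20: →19(L), so W
n=21: →20(W), 17(W), 16(W), 13(W) — all W, so L
n=22: →21(L), so W
n=23: →19(L), so W
n=24: →19(L), so W
n=25: →21(L), so W
n=26: →21(L), so W
n=27: →19(L), so W
n=28: →27(W), 24(W), 23(W), 20(W) — all W, so L
n=29: →28(L), so W
n=30: →29(W), 26(W), 25(W), 22(W) — all W, so L
L entries with 0 ≤ n ≤ 30: n = 1, 3, 10, 12, 19, 21, 28, 30; that makes 8.

8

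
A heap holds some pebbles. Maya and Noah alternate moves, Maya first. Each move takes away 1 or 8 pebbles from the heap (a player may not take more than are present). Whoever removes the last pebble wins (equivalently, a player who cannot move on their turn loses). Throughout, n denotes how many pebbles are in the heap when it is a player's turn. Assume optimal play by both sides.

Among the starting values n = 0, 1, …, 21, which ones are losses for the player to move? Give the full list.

0, 2, 4, 6, 9, 11, 13, 15, 18, 20

Positions with no move are L. A position that does have a move is losing for the player to move precisely when every available move leads to a winning position for the opponent. Fill in the labels:
n=0: no move → L
n=1: can move to 0, which is L ⇒ W
n=2: the only move is to 1(W), a W ⇒ L
n=3: can move to 2, which is L ⇒ W
n=4: the only move is to 3(W), a W ⇒ L
n=5: can move to 4, which is L ⇒ W
n=6: the only move is to 5(W), a W ⇒ L
n=7: can move to 6, which is L ⇒ W
n=8: can move to 0, which is L ⇒ W
n=9: moves to 8(W), 1(W); every one is W ⇒ L
n=10: can move to 9, which is L ⇒ W
n=11: moves to 10(W), 3(W); every one is W ⇒ L
n=12: can move to 11, which is L ⇒ W
n=13: moves to 12(W), 5(W); every one is W ⇒ L
n=14: can move to 13, which is L ⇒ W
n=15: moves to 14(W), 7(W); every one is W ⇒ L
n=16: can move to 15, which is L ⇒ W
n=17: can move to 9, which is L ⇒ W
n=18: moves to 17(W), 10(W); every one is W ⇒ L
n=19: can move to 18, which is L ⇒ W
n=20: moves to 19(W), 12(W); every one is W ⇒ L
n=21: can move to 20, which is L ⇒ W
Reading off the rows marked L gives the requested list; there are 10 such values of n.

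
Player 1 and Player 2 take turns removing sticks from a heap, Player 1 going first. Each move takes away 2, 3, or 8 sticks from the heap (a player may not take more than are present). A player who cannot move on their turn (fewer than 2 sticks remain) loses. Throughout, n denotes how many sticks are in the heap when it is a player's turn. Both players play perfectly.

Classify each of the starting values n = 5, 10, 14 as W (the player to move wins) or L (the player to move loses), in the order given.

5: L, 10: L, 14: W

Use the standard recursion: the mover loses at a terminal position; elsewhere, the mover wins exactly when some move hands the opponent an L position.
n=0: no move → L
n=1: no move → L
n=2: can move to 0, which is L ⇒ W
n=3: can move to 1, which is L ⇒ W
n=4: can move to 1, which is L ⇒ W
n=5: moves to 3(W), 2(W); every one is W ⇒ L
n=6: moves to 4(W), 3(W); every one is W ⇒ L
n=7: can move to 5, which is L ⇒ W
n=8: can move to 6, which is L ⇒ W
n=9: can move to 6, which is L ⇒ W
n=10: moves to 8(W), 7(W), 2(W); every one is W ⇒ L
n=11: moves to 9(W), 8(W), 3(W); every one is W ⇒ L
n=12: can move to 10, which is L ⇒ W
n=13: can move to 11, which is L ⇒ W
n=14: can move to 11, which is L ⇒ W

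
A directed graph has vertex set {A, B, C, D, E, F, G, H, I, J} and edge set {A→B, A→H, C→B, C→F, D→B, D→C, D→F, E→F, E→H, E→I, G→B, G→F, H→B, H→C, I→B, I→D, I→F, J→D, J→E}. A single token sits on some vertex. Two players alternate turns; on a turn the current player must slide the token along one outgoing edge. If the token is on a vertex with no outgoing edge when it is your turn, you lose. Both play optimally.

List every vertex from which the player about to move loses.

B, F, J

Use the standard recursion: the mover loses at a terminal position; elsewhere, the mover wins exactly when some move hands the opponent an L position.
Every edge goes from a vertex to one that appears earlier in the order F, B, C, D, H, A, I, E, J, G, so processing vertices in that order labels each vertex after all of its successors.
F: no outgoing edge → L
B: no outgoing edge → L
C: can move to B, which is L ⇒ W
D: can move to B, which is L ⇒ W
H: can move to B, which is L ⇒ W
A: can move to B, which is L ⇒ W
I: can move to B, which is L ⇒ W
E: can move to F, which is L ⇒ W
J: moves to E(W), D(W); every one is W ⇒ L
G: can move to B, which is L ⇒ W
The losing starting vertices are exactly the entries labelled L in this table (3 of them).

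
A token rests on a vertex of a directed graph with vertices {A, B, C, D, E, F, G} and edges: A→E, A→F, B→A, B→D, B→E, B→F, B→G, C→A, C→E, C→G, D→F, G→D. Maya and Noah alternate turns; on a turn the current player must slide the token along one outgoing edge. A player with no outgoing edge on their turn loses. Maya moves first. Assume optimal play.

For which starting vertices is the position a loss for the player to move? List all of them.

Positions with no move are L. A position that does have a move is losing for the player to move precisely when every available move leads to a winning position for the opponent. Fill in the labels:
Every edge goes from a vertex to one that appears earlier in the order E, F, D, G, A, B, C, so processing vertices in that order labels each vertex after all of its successors.
E: no outgoing edge → L
F: no outgoing edge → L
D: W (go to F, an L position)
G: L (sole option D(W) is W)
A: W (go to F, an L position)
B: W (go to G, an L position)
C: W (go to G, an L position)
Reading off the rows marked L gives the requested list; there are 3 such vertices.

E, F, G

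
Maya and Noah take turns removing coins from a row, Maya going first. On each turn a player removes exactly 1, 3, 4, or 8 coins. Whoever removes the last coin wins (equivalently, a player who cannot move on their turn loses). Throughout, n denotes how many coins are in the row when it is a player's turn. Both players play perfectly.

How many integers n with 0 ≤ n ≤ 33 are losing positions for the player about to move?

10

Label each position W (a win for the player to move) or L (a loss). A position with no legal move is L; any other position is W exactly when some move reaches an L, and L when every move reaches a W.
n=0: no move → L
n=1: →0(L), so W
n=2: →1(W) only, which is W, so L
n=3: →2(L), so W
n=4: →0(L), so W
n=5: →2(L), so W
n=6: →2(L), so W
n=7: →6(W), 4(W), 3(W) — all W, so L
n=8: →7(L), so W
n=9: →8(W), 6(W), 5(W), 1(W) — all W, so L
n=10: →9(L), so W
n=11: →7(L), so W
n=12: →9(L), so W
n=13: →9(L), so W
n=14: →13(W), 11(W), 10(W), 6(W) — all W, so L
n=15: →14(L), so W
n=16: →15(W), 13(W), 12(W), 8(W) — all W, so L
n=17: →16(L), so W
n=18: →14(L), so W
n=19: →16(L), so W
n=20: →16(L), so W
n=21: →20(W), 18(W), 17(W), 13(W) — all W, so L
n=22: →21(L), so W
n=23: →22(W), 20(W), 19(W), 15(W) — all W, so L
n=24: →23(L), so W
n=25: →21(L), so W
n=26: →23(L), so W
n=27: →23(L), so W
n=28: →27(W), 25(W), 24(W), 20(W) — all W, so L
n=29: →28(L), so W
n=30: →29(W), 27(W), 26(W), 22(W) — all W, so L
n=31: →30(L), so W
n=32: →28(L), so W
n=33: →30(L), so W
L entries with 0 ≤ n ≤ 33: n = 0, 2, 7, 9, 14, 16, 21, 23, 28, 30; that makes 10.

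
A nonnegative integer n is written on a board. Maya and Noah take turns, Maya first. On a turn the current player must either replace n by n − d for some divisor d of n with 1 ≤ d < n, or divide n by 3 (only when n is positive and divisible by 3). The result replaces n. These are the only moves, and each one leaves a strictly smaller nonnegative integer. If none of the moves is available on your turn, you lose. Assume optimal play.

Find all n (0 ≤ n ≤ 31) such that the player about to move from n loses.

Compute win/loss labels from the base case upward. A position with no move is L. Any other position is W if it can reach an L in one move, else L.
n=0: no move → L
n=1: no move → L
n=2: reaches L-position 1 → W
n=3: reaches L-position 1 → W
n=4: only reaches 2(W), 3(W), all W → L
n=5: reaches L-position 4 → W
n=6: reaches L-position 4 → W
n=7: only reaches 6(W), which is W → L
n=8: reaches L-position 4 → W
n=9: only reaches 3(W), 6(W), 8(W), all W → L
n=10: reaches L-position 9 → W
n=11: only reaches 10(W), which is W → L
n=12: reaches L-position 4 → W
n=13: only reaches 12(W), which is W → L
n=14: reaches L-position 7 → W
n=15: only reaches 5(W), 10(W), 12(W), 14(W), all W → L
n=16: reaches L-position 15 → W
n=17: only reaches 16(W), which is W → L
n=18: reaches L-position 9 → W
n=19: only reaches 18(W), which is W → L
n=20: reaches L-position 15 → W
n=21: reaches L-position 7 → W
n=22: reaches L-position 11 → W
n=23: only reaches 22(W), which is W → L
n=24: reaches L-position 23 → W
n=25: only reaches 20(W), 24(W), all W → L
n=26: reaches L-position 13 → W
n=27: reaches L-position 9 → W
n=28: only reaches 14(W), 21(W), 24(W), 26(W), 27(W), all W → L
n=29: reaches L-position 28 → W
n=30: reaches L-position 15 → W
n=31: only reaches 30(W), which is W → L
Reading off the rows marked L gives the requested list; there are 14 such values of n.

0, 1, 4, 7, 9, 11, 13, 15, 17, 19, 23, 25, 28, 31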